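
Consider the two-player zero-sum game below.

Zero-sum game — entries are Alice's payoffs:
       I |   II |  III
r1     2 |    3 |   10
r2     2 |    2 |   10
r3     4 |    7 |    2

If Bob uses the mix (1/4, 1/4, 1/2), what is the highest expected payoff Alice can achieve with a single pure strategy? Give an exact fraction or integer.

r1: (2)·(1/4) + (3)·(1/4) + (10)·(1/2) = 25/4.
r2: (2)·(1/4) + (2)·(1/4) + (10)·(1/2) = 6.
r3: (4)·(1/4) + (7)·(1/4) + (2)·(1/2) = 15/4.
The best pure response is r1 with expected payoff 25/4.

25/4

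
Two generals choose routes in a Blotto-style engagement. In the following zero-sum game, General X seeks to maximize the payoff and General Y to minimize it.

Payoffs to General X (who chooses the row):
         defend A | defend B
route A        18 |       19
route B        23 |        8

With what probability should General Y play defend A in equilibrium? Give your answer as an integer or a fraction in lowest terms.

11/16

Row minima are 18 and 8, so General X's maximin is 18; column maxima are 23 and 19, so General Y's minimax is 19. These differ, so the equilibrium is in mixed strategies.
Let General Y play defend A with probability q. General X is indifferent when 18q + 19(1−q) = 23q + 8(1−q), giving q = 11/16.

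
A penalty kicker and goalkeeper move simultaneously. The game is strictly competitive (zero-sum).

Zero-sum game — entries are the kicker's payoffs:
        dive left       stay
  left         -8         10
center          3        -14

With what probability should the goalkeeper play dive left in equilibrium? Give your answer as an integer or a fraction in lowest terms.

24/35

Row minima are -8 and -14, so the kicker's maximin is -8; column maxima are 3 and 10, so the goalkeeper's minimax is 3. These differ, so the equilibrium is in mixed strategies.
Let the goalkeeper play dive left with probability q. The kicker is indifferent when −8q + 10(1−q) = 3q − 14(1−q), giving q = 24/35.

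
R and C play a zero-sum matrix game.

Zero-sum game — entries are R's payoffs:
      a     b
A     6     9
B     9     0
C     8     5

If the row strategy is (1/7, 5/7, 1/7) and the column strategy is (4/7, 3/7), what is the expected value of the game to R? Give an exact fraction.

Against (4/7, 3/7), each row's expected payoff is A: 51/7; B: 36/7; C: 47/7.
Taking the (1/7, 5/7, 1/7)-weighted average: (1/7)·(51/7) + (5/7)·(36/7) + (1/7)·(47/7) = 278/49.

278/49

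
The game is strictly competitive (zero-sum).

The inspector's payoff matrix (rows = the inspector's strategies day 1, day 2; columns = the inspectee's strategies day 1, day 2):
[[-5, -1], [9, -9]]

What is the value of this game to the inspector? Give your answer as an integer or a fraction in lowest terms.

-27/11

Row minima are -5 and -9, so the inspector's maximin is -5; column maxima are 9 and -1, so the inspectee's minimax is -1. These differ, so the equilibrium is in mixed strategies.
Let the inspector play day 1 with probability p. The inspectee is indifferent when −5p + 9(1−p) = −p − 9(1−p), giving p = 9/11.
Let the inspectee play day 1 with probability q. The inspector is indifferent when −5q − (1−q) = 9q − 9(1−q), giving q = 4/11.
The value is -5·(4/11) + (-1)·(7/11) = -27/11.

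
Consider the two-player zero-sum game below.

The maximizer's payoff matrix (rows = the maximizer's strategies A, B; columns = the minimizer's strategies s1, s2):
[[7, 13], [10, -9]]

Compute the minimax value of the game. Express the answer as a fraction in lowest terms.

Row minima are 7 and -9, so the maximizer's maximin is 7; column maxima are 10 and 13, so the minimizer's minimax is 10. These differ, so the equilibrium is in mixed strategies.
Let the maximizer play A with probability p. The minimizer is indifferent when 7p + 10(1−p) = 13p − 9(1−p), giving p = 19/25.
Let the minimizer play s1 with probability q. The maximizer is indifferent when 7q + 13(1−q) = 10q − 9(1−q), giving q = 22/25.
The value is 7·(22/25) + (13)·(3/25) = 193/25.

193/25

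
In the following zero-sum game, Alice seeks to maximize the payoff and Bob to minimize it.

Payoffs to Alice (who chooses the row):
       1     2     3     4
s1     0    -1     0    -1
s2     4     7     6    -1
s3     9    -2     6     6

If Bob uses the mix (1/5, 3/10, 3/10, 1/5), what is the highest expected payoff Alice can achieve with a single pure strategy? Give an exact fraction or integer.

s1: (0)·(1/5) + (-1)·(3/10) + (0)·(3/10) + (-1)·(1/5) = -1/2.
s2: (4)·(1/5) + (7)·(3/10) + (6)·(3/10) + (-1)·(1/5) = 9/2.
s3: (9)·(1/5) + (-2)·(3/10) + (6)·(3/10) + (6)·(1/5) = 21/5.
The best pure response is s2 with expected payoff 9/2.

9/2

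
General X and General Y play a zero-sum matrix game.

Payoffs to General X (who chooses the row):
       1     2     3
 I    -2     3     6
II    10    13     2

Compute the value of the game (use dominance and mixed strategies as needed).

Column 2 is strictly dominated by 1 for General Y (it gives General X more in every row).
The remaining 2×2 game on (I, II) × (1, 3) has no saddle point. Let General X play I with probability p; indifference gives −2p + 10(1−p) = 6p + 2(1−p), so p = 1/2.
Similarly General Y's optimal q on 1 is 1/4, and the value is -2·(1/4) + (6)·(3/4) = 4.

4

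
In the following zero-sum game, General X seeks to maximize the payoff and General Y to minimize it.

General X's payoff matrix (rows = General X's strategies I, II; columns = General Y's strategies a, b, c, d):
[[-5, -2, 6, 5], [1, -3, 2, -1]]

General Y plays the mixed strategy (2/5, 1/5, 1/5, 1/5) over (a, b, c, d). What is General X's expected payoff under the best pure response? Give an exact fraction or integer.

0

I: (-5)·(2/5) + (-2)·(1/5) + (6)·(1/5) + (5)·(1/5) = -1/5.
II: (1)·(2/5) + (-3)·(1/5) + (2)·(1/5) + (-1)·(1/5) = 0.
The best pure response is II with expected payoff 0.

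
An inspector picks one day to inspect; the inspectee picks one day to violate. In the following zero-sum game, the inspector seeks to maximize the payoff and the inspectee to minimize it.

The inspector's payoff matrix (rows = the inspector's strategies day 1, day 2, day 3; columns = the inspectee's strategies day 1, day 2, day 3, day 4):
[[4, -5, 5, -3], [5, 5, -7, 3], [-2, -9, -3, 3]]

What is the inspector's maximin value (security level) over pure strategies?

The worst-case payoff for each row is day 1: -5, day 2: -7, day 3: -9.
The best of these is -5.

-5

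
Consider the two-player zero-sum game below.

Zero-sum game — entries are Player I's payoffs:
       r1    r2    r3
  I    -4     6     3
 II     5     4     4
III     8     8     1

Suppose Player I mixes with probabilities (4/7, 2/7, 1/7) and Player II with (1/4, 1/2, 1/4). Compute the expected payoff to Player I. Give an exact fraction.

Against (1/4, 1/2, 1/4), each row's expected payoff is I: 11/4; II: 17/4; III: 25/4.
Taking the (4/7, 2/7, 1/7)-weighted average: (4/7)·(11/4) + (2/7)·(17/4) + (1/7)·(25/4) = 103/28.

103/28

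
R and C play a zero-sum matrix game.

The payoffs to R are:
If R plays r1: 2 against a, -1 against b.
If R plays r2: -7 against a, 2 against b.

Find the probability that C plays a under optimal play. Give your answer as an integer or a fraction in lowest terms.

Row minima are -1 and -7, so R's maximin is -1; column maxima are 2 and 2, so C's minimax is 2. These differ, so the equilibrium is in mixed strategies.
Let C play a with probability q. R is indifferent when 2q − (1−q) = −7q + 2(1−q), giving q = 1/4.

1/4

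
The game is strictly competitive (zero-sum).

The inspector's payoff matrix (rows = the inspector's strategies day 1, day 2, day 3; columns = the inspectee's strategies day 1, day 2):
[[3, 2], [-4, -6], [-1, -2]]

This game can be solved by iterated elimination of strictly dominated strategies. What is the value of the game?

Column day 1 is strictly dominated by day 2 for the inspectee (2<3, -6<-4, -2<-1); eliminate day 1.
Row day 3 is strictly dominated by row day 1 (2>-2); eliminate day 3.
Row day 2 is strictly dominated by row day 1 (2>-6); eliminate day 2.
Only (day 1, day 2) remains, with payoff 2.

2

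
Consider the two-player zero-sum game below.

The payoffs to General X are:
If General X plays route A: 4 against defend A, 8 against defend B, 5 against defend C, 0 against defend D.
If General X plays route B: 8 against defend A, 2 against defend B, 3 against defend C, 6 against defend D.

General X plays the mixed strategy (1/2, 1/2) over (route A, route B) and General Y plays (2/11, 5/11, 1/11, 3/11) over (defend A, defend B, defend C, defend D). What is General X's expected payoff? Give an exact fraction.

Against (2/11, 5/11, 1/11, 3/11), each row's expected payoff is route A: 53/11; route B: 47/11.
Taking the (1/2, 1/2)-weighted average: (1/2)·(53/11) + (1/2)·(47/11) = 50/11.

50/11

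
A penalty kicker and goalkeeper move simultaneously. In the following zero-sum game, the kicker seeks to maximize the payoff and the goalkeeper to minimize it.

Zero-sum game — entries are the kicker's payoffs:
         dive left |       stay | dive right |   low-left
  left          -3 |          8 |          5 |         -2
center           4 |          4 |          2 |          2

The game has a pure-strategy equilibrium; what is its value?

Row minima: -3, 2 → the kicker's maximin is 2.
Column maxima: 4, 8, 5, 2 → the goalkeeper's minimax is 2.
They coincide at (center, low-left), so the value is 2.

2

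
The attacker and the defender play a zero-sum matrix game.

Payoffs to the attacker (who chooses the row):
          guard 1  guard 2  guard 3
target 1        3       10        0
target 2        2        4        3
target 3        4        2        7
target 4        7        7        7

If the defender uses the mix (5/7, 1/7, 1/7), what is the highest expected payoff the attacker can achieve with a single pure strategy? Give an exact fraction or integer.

7

target 1: (3)·(5/7) + (10)·(1/7) + (0)·(1/7) = 25/7.
target 2: (2)·(5/7) + (4)·(1/7) + (3)·(1/7) = 17/7.
target 3: (4)·(5/7) + (2)·(1/7) + (7)·(1/7) = 29/7.
target 4: (7)·(5/7) + (7)·(1/7) + (7)·(1/7) = 7.
The best pure response is target 4 with expected payoff 7.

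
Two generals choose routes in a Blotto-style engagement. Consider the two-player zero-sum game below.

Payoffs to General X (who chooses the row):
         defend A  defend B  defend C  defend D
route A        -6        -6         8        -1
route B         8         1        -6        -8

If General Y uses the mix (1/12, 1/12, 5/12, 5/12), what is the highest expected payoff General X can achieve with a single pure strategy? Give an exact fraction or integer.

23/12

route A: (-6)·(1/12) + (-6)·(1/12) + (8)·(5/12) + (-1)·(5/12) = 23/12.
route B: (8)·(1/12) + (1)·(1/12) + (-6)·(5/12) + (-8)·(5/12) = -61/12.
The best pure response is route A with expected payoff 23/12.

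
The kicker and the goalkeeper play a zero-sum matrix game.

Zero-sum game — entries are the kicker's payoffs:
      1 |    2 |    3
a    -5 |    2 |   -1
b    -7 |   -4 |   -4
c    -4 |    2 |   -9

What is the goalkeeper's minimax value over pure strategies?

-4

The worst case (largest entry) in each column is 1: -4, 2: 2, 3: -1.
The best (smallest) of these is -4.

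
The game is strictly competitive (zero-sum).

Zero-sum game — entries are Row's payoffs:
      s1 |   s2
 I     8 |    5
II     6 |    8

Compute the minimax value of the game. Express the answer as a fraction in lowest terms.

Row minima are 5 and 6, so Row's maximin is 6; column maxima are 8 and 8, so Column's minimax is 8. These differ, so the equilibrium is in mixed strategies.
Let Row play I with probability p. Column is indifferent when 8p + 6(1−p) = 5p + 8(1−p), giving p = 2/5.
Let Column play s1 with probability q. Row is indifferent when 8q + 5(1−q) = 6q + 8(1−q), giving q = 3/5.
The value is 8·(3/5) + (5)·(2/5) = 34/5.

34/5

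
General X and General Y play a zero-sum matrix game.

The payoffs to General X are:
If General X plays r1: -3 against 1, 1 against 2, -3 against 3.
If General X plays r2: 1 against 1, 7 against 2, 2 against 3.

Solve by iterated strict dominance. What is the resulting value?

Column 2 is strictly dominated by 1 for General Y (-3<1, 1<7); eliminate 2.
Row r1 is strictly dominated by row r2 (1>-3, 2>-3); eliminate r1.
Column 3 is strictly dominated by 1 for General Y (1<2); eliminate 3.
Only (r2, 1) remains, with payoff 1.

1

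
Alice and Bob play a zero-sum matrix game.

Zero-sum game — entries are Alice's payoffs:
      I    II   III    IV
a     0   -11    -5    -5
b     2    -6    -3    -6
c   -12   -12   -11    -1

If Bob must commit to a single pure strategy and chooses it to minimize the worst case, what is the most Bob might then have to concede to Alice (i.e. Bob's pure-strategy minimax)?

The worst case (largest entry) in each column is I: 2, II: -6, III: -3, IV: -1.
The best (smallest) of these is -6.

-6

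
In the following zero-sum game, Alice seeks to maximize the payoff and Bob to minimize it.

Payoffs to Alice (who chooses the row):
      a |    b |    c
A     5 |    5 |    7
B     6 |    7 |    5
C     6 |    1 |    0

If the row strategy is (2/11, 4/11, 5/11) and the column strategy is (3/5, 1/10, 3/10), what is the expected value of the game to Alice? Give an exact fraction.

Against (3/5, 1/10, 3/10), each row's expected payoff is A: 28/5; B: 29/5; C: 37/10.
Taking the (2/11, 4/11, 5/11)-weighted average: (2/11)·(28/5) + (4/11)·(29/5) + (5/11)·(37/10) = 529/110.

529/110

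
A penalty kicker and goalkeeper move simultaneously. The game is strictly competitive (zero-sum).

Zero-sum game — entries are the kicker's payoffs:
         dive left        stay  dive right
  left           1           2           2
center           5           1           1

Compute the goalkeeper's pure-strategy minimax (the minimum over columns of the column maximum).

The worst case (largest entry) in each column is dive left: 5, stay: 2, dive right: 2.
The best (smallest) of these is 2.

2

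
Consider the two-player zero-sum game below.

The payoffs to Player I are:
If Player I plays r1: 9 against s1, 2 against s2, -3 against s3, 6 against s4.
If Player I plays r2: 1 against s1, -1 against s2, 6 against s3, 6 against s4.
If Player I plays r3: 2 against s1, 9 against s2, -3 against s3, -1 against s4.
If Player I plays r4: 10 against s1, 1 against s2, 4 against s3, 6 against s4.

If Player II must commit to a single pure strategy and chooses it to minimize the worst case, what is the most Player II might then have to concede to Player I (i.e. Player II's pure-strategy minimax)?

6

The worst case (largest entry) in each column is s1: 10, s2: 9, s3: 6, s4: 6.
The best (smallest) of these is 6.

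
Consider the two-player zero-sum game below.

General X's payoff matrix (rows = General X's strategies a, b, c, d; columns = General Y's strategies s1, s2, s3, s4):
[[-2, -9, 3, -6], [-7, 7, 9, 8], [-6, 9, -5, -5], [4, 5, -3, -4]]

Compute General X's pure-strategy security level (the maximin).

The worst-case payoff for each row is a: -9, b: -7, c: -6, d: -4.
The best of these is -4.

-4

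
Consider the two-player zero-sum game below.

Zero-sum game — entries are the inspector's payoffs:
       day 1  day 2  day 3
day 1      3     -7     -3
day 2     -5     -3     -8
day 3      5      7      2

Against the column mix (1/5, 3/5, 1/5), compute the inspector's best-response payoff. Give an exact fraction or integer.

day 1: (3)·(1/5) + (-7)·(3/5) + (-3)·(1/5) = -21/5.
day 2: (-5)·(1/5) + (-3)·(3/5) + (-8)·(1/5) = -22/5.
day 3: (5)·(1/5) + (7)·(3/5) + (2)·(1/5) = 28/5.
The best pure response is day 3 with expected payoff 28/5.

28/5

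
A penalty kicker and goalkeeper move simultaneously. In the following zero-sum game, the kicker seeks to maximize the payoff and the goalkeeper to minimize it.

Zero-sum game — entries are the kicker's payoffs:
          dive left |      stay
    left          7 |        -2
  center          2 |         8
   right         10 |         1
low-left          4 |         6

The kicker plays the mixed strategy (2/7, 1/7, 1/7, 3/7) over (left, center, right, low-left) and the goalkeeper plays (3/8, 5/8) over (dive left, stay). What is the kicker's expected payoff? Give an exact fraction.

229/56

Against (3/8, 5/8), each row's expected payoff is left: 11/8; center: 23/4; right: 35/8; low-left: 21/4.
Taking the (2/7, 1/7, 1/7, 3/7)-weighted average: (2/7)·(11/8) + (1/7)·(23/4) + (1/7)·(35/8) + (3/7)·(21/4) = 229/56.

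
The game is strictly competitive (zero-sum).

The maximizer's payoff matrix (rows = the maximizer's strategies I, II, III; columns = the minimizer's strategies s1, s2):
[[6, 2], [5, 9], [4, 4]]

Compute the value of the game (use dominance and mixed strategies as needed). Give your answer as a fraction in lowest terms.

Row III is strictly dominated by row II, so the maximizer never plays it.
The remaining 2×2 game on (I, II) × (s1, s2) has no saddle point. Let the maximizer play I with probability p; indifference gives 6p + 5(1−p) = 2p + 9(1−p), so p = 1/2.
Similarly the minimizer's optimal q on s1 is 7/8, and the value is 6·(7/8) + (2)·(1/8) = 11/2.

11/2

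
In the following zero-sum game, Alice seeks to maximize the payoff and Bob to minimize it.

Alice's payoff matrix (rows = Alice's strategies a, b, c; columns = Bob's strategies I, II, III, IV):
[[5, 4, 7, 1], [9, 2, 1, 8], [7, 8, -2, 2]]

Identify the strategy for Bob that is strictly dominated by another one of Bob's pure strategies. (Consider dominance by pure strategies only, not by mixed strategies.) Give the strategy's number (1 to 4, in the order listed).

1

Bob prefers columns that give Alice less. Compare I with IV: 1 < 5, 8 < 9, 2 < 7.
So IV strictly dominates I for Bob; I is strictly dominated.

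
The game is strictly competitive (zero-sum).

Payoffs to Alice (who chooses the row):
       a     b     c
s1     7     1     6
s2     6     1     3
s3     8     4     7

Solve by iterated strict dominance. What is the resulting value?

Column c is strictly dominated by b for Bob (1<6, 1<3, 4<7); eliminate c.
Column a is strictly dominated by b for Bob (1<7, 1<6, 4<8); eliminate a.
Row s2 is strictly dominated by row s3 (4>1); eliminate s2.
Row s1 is strictly dominated by row s3 (4>1); eliminate s1.
Only (s3, b) remains, with payoff 4.

4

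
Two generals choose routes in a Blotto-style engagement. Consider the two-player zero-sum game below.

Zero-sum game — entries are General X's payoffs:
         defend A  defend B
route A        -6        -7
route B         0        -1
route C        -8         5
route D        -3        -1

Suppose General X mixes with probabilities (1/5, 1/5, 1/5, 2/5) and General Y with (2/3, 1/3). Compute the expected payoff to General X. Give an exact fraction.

-3

Against (2/3, 1/3), each row's expected payoff is route A: -19/3; route B: -1/3; route C: -11/3; route D: -7/3.
Taking the (1/5, 1/5, 1/5, 2/5)-weighted average: (1/5)·(-19/3) + (1/5)·(-1/3) + (1/5)·(-11/3) + (2/5)·(-7/3) = -3.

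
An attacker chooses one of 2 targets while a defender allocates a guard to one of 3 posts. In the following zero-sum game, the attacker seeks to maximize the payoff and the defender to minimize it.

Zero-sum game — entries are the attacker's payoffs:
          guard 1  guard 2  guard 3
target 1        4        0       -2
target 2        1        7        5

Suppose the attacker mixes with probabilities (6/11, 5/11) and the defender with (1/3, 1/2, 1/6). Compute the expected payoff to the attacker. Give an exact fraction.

8/3

Against (1/3, 1/2, 1/6), each row's expected payoff is target 1: 1; target 2: 14/3.
Taking the (6/11, 5/11)-weighted average: (6/11)·(1) + (5/11)·(14/3) = 8/3.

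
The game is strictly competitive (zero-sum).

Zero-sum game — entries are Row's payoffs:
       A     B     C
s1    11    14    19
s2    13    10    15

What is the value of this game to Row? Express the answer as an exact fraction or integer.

12

Column C is strictly dominated by B for Column (it gives Row more in every row).
The remaining 2×2 game on (s1, s2) × (A, B) has no saddle point. Let Row play s1 with probability p; indifference gives 11p + 13(1−p) = 14p + 10(1−p), so p = 1/2.
Similarly Column's optimal q on A is 2/3, and the value is 11·(2/3) + (14)·(1/3) = 12.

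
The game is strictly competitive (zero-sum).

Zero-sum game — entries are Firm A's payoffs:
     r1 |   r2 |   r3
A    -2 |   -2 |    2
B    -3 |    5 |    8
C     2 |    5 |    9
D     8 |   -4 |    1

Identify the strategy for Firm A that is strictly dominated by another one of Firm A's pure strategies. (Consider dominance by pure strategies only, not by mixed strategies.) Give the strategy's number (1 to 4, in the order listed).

Compare A with C: 2 > -2, 5 > -2, 9 > 2.
So C strictly dominates A for Firm A; A is strictly dominated.

1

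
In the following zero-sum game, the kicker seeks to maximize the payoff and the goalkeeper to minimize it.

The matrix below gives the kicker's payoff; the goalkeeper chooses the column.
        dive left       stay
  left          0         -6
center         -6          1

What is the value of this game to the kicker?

-36/13

Row minima are -6 and -6, so the kicker's maximin is -6; column maxima are 0 and 1, so the goalkeeper's minimax is 0. These differ, so the equilibrium is in mixed strategies.
Let the kicker play left with probability p. The goalkeeper is indifferent when −6(1−p) = −6p + (1−p), giving p = 7/13.
Let the goalkeeper play dive left with probability q. The kicker is indifferent when −6(1−q) = −6q + (1−q), giving q = 7/13.
The value is 0·(7/13) + (-6)·(6/13) = -36/13.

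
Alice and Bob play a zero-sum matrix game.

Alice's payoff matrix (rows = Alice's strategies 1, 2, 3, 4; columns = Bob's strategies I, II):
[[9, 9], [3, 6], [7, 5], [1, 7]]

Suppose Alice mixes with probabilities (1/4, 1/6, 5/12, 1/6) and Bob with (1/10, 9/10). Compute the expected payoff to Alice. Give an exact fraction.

Against (1/10, 9/10), each row's expected payoff is 1: 9; 2: 57/10; 3: 26/5; 4: 32/5.
Taking the (1/4, 1/6, 5/12, 1/6)-weighted average: (1/4)·(9) + (1/6)·(57/10) + (5/12)·(26/5) + (1/6)·(32/5) = 193/30.

193/30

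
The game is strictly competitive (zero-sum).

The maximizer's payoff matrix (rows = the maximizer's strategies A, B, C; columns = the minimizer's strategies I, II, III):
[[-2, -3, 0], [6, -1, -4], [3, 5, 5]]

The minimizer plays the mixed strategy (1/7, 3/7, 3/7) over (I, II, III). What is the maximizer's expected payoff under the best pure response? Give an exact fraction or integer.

A: (-2)·(1/7) + (-3)·(3/7) + (0)·(3/7) = -11/7.
B: (6)·(1/7) + (-1)·(3/7) + (-4)·(3/7) = -9/7.
C: (3)·(1/7) + (5)·(3/7) + (5)·(3/7) = 33/7.
The best pure response is C with expected payoff 33/7.

33/7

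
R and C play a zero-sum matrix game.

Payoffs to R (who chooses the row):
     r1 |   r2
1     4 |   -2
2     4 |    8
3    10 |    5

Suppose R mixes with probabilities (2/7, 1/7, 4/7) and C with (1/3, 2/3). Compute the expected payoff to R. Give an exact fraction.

100/21

Against (1/3, 2/3), each row's expected payoff is 1: 0; 2: 20/3; 3: 20/3.
Taking the (2/7, 1/7, 4/7)-weighted average: (2/7)·(0) + (1/7)·(20/3) + (4/7)·(20/3) = 100/21.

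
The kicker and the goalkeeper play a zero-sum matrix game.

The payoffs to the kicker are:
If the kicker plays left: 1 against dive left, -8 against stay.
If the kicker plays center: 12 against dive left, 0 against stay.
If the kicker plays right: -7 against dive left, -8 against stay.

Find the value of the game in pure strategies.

Row minima: -8, 0, -8 → the kicker's maximin is 0.
Column maxima: 12, 0 → the goalkeeper's minimax is 0.
They coincide at (center, stay), so the value is 0.

0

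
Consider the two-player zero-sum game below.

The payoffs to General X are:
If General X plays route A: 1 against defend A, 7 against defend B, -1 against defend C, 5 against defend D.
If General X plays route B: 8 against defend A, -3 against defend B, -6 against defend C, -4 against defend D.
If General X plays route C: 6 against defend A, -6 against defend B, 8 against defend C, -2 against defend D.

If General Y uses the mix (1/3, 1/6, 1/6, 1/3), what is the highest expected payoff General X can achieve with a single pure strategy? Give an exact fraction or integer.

route A: (1)·(1/3) + (7)·(1/6) + (-1)·(1/6) + (5)·(1/3) = 3.
route B: (8)·(1/3) + (-3)·(1/6) + (-6)·(1/6) + (-4)·(1/3) = -1/6.
route C: (6)·(1/3) + (-6)·(1/6) + (8)·(1/6) + (-2)·(1/3) = 5/3.
The best pure response is route A with expected payoff 3.

3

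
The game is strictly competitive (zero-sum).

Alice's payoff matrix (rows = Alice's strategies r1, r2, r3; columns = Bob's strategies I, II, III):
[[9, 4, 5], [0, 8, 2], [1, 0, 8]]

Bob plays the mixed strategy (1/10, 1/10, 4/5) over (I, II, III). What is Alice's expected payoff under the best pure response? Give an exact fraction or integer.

r1: (9)·(1/10) + (4)·(1/10) + (5)·(4/5) = 53/10.
r2: (0)·(1/10) + (8)·(1/10) + (2)·(4/5) = 12/5.
r3: (1)·(1/10) + (0)·(1/10) + (8)·(4/5) = 13/2.
The best pure response is r3 with expected payoff 13/2.

13/2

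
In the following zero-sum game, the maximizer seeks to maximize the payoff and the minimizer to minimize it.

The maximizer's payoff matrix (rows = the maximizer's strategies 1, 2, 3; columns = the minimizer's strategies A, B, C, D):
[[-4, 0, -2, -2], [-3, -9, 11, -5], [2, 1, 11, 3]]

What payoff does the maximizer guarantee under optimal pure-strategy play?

1

Row minima: -4, -9, 1 → the maximizer's maximin is 1.
Column maxima: 2, 1, 11, 3 → the minimizer's minimax is 1.
They coincide at (3, B), so the value is 1.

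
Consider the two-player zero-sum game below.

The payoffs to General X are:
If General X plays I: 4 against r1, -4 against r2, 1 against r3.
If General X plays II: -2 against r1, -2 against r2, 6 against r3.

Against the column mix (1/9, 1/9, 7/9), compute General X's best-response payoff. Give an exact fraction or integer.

38/9

I: (4)·(1/9) + (-4)·(1/9) + (1)·(7/9) = 7/9.
II: (-2)·(1/9) + (-2)·(1/9) + (6)·(7/9) = 38/9.
The best pure response is II with expected payoff 38/9.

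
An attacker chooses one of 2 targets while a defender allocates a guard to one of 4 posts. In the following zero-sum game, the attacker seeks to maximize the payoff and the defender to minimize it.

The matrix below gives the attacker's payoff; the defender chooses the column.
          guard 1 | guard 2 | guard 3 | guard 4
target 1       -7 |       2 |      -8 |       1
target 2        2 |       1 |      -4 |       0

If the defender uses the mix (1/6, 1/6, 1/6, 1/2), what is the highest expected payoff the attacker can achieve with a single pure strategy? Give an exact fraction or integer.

target 1: (-7)·(1/6) + (2)·(1/6) + (-8)·(1/6) + (1)·(1/2) = -5/3.
target 2: (2)·(1/6) + (1)·(1/6) + (-4)·(1/6) + (0)·(1/2) = -1/6.
The best pure response is target 2 with expected payoff -1/6.

-1/6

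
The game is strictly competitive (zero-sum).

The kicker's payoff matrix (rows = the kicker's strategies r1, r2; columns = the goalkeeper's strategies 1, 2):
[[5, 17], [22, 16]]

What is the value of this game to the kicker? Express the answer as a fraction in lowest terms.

49/3

Row minima are 5 and 16, so the kicker's maximin is 16; column maxima are 22 and 17, so the goalkeeper's minimax is 17. These differ, so the equilibrium is in mixed strategies.
Let the kicker play r1 with probability p. The goalkeeper is indifferent when 5p + 22(1−p) = 17p + 16(1−p), giving p = 1/3.
Let the goalkeeper play 1 with probability q. The kicker is indifferent when 5q + 17(1−q) = 22q + 16(1−q), giving q = 1/18.
The value is 5·(1/18) + (17)·(17/18) = 49/3.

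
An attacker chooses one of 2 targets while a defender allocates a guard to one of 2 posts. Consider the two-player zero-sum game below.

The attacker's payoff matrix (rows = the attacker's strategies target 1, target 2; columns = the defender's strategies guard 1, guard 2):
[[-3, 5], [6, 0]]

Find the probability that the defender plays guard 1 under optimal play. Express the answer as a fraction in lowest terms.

Row minima are -3 and 0, so the attacker's maximin is 0; column maxima are 6 and 5, so the defender's minimax is 5. These differ, so the equilibrium is in mixed strategies.
Let the defender play guard 1 with probability q. The attacker is indifferent when −3q + 5(1−q) = 6q, giving q = 5/14.

5/14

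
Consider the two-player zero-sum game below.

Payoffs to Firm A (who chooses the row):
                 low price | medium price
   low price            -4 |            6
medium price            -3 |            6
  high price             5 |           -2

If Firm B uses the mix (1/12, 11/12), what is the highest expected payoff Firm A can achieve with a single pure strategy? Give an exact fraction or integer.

21/4

low price: (-4)·(1/12) + (6)·(11/12) = 31/6.
medium price: (-3)·(1/12) + (6)·(11/12) = 21/4.
high price: (5)·(1/12) + (-2)·(11/12) = -17/12.
The best pure response is medium price with expected payoff 21/4.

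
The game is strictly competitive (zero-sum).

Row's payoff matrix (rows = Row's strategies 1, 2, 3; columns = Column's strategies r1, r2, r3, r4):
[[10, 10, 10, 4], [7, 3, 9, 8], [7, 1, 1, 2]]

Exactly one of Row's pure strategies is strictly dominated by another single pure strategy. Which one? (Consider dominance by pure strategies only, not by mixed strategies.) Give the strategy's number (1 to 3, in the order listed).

3

Compare 3 with 1: 10 > 7, 10 > 1, 10 > 1, 4 > 2.
So 1 strictly dominates 3 for Row; 3 is strictly dominated.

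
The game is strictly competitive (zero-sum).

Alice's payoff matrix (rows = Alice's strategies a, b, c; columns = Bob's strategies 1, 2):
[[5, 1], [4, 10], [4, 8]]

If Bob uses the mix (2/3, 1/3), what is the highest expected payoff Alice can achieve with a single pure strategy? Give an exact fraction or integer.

a: (5)·(2/3) + (1)·(1/3) = 11/3.
b: (4)·(2/3) + (10)·(1/3) = 6.
c: (4)·(2/3) + (8)·(1/3) = 16/3.
The best pure response is b with expected payoff 6.

6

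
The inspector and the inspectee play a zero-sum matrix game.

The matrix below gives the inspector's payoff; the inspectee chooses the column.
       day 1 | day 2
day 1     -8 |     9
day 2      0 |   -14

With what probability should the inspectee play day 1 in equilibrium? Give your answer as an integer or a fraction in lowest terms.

23/31

Row minima are -8 and -14, so the inspector's maximin is -8; column maxima are 0 and 9, so the inspectee's minimax is 0. These differ, so the equilibrium is in mixed strategies.
Let the inspectee play day 1 with probability q. The inspector is indifferent when −8q + 9(1−q) = −14(1−q), giving q = 23/31.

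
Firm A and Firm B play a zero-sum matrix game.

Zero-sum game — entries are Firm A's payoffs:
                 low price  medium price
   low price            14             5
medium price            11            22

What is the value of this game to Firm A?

Row minima are 5 and 11, so Firm A's maximin is 11; column maxima are 14 and 22, so Firm B's minimax is 14. These differ, so the equilibrium is in mixed strategies.
Let Firm A play low price with probability p. Firm B is indifferent when 14p + 11(1−p) = 5p + 22(1−p), giving p = 11/20.
Let Firm B play low price with probability q. Firm A is indifferent when 14q + 5(1−q) = 11q + 22(1−q), giving q = 17/20.
The value is 14·(17/20) + (5)·(3/20) = 253/20.

253/20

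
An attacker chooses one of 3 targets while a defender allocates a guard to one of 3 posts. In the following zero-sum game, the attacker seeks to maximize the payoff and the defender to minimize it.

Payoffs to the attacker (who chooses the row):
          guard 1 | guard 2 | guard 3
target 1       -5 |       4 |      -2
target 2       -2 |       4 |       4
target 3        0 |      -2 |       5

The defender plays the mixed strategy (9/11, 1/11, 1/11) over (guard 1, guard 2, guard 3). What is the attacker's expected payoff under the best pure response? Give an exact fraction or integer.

3/11

target 1: (-5)·(9/11) + (4)·(1/11) + (-2)·(1/11) = -43/11.
target 2: (-2)·(9/11) + (4)·(1/11) + (4)·(1/11) = -10/11.
target 3: (0)·(9/11) + (-2)·(1/11) + (5)·(1/11) = 3/11.
The best pure response is target 3 with expected payoff 3/11.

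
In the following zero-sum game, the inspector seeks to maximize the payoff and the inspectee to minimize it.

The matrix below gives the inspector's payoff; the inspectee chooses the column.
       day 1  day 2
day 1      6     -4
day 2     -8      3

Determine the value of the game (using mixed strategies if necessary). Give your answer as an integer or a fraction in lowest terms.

-2/3

Row minima are -4 and -8, so the inspector's maximin is -4; column maxima are 6 and 3, so the inspectee's minimax is 3. These differ, so the equilibrium is in mixed strategies.
Let the inspector play day 1 with probability p. The inspectee is indifferent when 6p − 8(1−p) = −4p + 3(1−p), giving p = 11/21.
Let the inspectee play day 1 with probability q. The inspector is indifferent when 6q − 4(1−q) = −8q + 3(1−q), giving q = 1/3.
The value is 6·(1/3) + (-4)·(2/3) = -2/3.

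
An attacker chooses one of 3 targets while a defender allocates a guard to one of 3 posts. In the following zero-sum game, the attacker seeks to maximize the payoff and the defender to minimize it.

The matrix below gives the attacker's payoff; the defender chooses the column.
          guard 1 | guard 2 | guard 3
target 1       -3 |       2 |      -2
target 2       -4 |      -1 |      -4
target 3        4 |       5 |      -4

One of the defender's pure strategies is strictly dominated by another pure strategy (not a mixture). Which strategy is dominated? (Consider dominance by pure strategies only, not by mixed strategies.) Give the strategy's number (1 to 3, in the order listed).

2

The defender prefers columns that give the attacker less. Compare guard 2 with guard 1: -3 < 2, -4 < -1, 4 < 5.
So guard 1 strictly dominates guard 2 for the defender; guard 2 is strictly dominated.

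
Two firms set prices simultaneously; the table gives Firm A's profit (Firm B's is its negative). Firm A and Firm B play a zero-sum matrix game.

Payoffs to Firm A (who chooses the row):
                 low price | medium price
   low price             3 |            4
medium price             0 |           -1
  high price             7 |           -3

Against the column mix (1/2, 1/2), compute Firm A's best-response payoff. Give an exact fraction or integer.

7/2

low price: (3)·(1/2) + (4)·(1/2) = 7/2.
medium price: (0)·(1/2) + (-1)·(1/2) = -1/2.
high price: (7)·(1/2) + (-3)·(1/2) = 2.
The best pure response is low price with expected payoff 7/2.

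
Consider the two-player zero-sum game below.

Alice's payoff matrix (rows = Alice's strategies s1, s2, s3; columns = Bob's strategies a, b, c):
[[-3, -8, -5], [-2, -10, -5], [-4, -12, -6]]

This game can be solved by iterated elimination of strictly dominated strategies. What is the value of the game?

-8

Row s3 is strictly dominated by row s1 (-3>-4, -8>-12, -5>-6); eliminate s3.
Column c is strictly dominated by b for Bob (-8<-5, -10<-5); eliminate c.
Column a is strictly dominated by b for Bob (-8<-3, -10<-2); eliminate a.
Row s2 is strictly dominated by row s1 (-8>-10); eliminate s2.
Only (s1, b) remains, with payoff -8.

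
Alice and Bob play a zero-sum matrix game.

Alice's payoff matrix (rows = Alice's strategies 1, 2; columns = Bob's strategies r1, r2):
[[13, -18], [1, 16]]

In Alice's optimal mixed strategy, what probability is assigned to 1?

15/46

Row minima are -18 and 1, so Alice's maximin is 1; column maxima are 13 and 16, so Bob's minimax is 13. These differ, so the equilibrium is in mixed strategies.
Let Alice play 1 with probability p. Bob is indifferent when 13p + (1−p) = −18p + 16(1−p), giving p = 15/46.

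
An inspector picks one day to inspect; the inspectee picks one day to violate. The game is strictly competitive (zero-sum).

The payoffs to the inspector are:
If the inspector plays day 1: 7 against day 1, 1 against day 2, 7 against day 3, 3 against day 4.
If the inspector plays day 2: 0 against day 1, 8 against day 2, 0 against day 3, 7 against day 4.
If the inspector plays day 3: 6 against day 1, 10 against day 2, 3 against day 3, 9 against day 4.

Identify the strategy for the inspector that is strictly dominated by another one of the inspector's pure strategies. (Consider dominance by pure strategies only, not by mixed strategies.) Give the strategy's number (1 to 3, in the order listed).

Compare day 2 with day 3: 6 > 0, 10 > 8, 3 > 0, 9 > 7.
So day 3 strictly dominates day 2 for the inspector; day 2 is strictly dominated.

2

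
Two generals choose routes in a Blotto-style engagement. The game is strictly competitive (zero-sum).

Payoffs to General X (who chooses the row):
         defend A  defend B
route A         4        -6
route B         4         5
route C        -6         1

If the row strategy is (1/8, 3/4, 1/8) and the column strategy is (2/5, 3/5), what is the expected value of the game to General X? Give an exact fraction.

119/40

Against (2/5, 3/5), each row's expected payoff is route A: -2; route B: 23/5; route C: -9/5.
Taking the (1/8, 3/4, 1/8)-weighted average: (1/8)·(-2) + (3/4)·(23/5) + (1/8)·(-9/5) = 119/40.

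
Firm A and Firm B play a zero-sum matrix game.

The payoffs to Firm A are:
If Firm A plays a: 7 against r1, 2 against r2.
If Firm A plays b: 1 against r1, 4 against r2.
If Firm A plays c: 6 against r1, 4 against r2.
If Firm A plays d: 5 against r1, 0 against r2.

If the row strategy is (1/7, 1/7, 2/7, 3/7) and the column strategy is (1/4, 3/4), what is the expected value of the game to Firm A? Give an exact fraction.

Against (1/4, 3/4), each row's expected payoff is a: 13/4; b: 13/4; c: 9/2; d: 5/4.
Taking the (1/7, 1/7, 2/7, 3/7)-weighted average: (1/7)·(13/4) + (1/7)·(13/4) + (2/7)·(9/2) + (3/7)·(5/4) = 11/4.

11/4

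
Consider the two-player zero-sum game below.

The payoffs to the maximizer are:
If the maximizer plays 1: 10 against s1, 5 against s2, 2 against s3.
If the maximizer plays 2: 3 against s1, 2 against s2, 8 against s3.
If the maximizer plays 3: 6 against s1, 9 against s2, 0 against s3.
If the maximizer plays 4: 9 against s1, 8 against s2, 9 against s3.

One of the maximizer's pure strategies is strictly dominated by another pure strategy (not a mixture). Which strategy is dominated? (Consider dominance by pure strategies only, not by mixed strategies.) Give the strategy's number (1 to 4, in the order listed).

Compare 2 with 4: 9 > 3, 8 > 2, 9 > 8.
So 4 strictly dominates 2 for the maximizer; 2 is strictly dominated.

2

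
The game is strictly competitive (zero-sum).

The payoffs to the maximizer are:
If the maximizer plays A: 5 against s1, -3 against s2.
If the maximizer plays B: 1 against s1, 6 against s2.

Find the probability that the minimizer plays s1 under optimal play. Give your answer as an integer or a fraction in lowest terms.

9/13

Row minima are -3 and 1, so the maximizer's maximin is 1; column maxima are 5 and 6, so the minimizer's minimax is 5. These differ, so the equilibrium is in mixed strategies.
Let the minimizer play s1 with probability q. The maximizer is indifferent when 5q − 3(1−q) = q + 6(1−q), giving q = 9/13.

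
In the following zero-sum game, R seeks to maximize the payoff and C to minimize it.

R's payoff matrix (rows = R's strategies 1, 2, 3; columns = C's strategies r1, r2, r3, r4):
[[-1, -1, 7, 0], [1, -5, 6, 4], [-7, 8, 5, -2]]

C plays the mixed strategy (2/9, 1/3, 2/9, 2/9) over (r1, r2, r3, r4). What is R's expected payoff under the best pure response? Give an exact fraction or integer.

16/9

1: (-1)·(2/9) + (-1)·(1/3) + (7)·(2/9) + (0)·(2/9) = 1.
2: (1)·(2/9) + (-5)·(1/3) + (6)·(2/9) + (4)·(2/9) = 7/9.
3: (-7)·(2/9) + (8)·(1/3) + (5)·(2/9) + (-2)·(2/9) = 16/9.
The best pure response is 3 with expected payoff 16/9.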